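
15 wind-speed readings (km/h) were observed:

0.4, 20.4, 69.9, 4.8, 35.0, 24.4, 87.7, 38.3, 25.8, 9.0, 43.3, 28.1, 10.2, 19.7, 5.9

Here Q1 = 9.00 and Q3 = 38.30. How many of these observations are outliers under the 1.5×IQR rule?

IQR = 29.30; fences at 9.00 − 43.95 = -34.95 and 38.30 + 43.95 = 82.25.
Outside the cutoffs: 87.7.

1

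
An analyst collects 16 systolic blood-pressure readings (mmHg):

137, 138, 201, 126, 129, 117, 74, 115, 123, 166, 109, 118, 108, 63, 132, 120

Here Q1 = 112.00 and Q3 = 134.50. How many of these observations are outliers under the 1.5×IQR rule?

3

IQR = 22.50; fences at 112.00 − 33.75 = 78.25 and 134.50 + 33.75 = 168.25.
Outside the cutoffs: 63, 74, 201.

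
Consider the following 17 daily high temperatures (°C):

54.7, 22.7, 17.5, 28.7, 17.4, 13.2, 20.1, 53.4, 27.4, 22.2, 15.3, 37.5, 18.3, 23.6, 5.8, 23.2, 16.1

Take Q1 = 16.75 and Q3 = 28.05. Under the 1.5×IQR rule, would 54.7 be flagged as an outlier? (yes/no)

IQR = Q3 − Q1 = 28.05 − 16.75 = 11.30.
Lower fence = Q1 − 1.5·IQR = 16.75 − 16.95 = -0.20.
Upper fence = Q3 + 1.5·IQR = 28.05 + 16.95 = 45.00.
54.7 lies above the upper fence.

yes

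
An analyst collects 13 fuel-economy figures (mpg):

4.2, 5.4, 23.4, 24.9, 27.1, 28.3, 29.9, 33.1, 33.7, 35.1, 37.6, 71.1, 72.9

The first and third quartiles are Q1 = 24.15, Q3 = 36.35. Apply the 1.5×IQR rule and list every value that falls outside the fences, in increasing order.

4.2, 5.4, 71.1, 72.9

IQR = Q3 − Q1 = 36.35 − 24.15 = 12.20.
Lower fence = Q1 − 1.5·IQR = 24.15 − 18.30 = 5.85.
Upper fence = Q3 + 1.5·IQR = 36.35 + 18.30 = 54.65.
4.2 < 5.85 → outlier.
5.4 < 5.85 → outlier.
71.1 > 54.65 → outlier.
72.9 > 54.65 → outlier.
All remaining values lie within [5.85, 54.65].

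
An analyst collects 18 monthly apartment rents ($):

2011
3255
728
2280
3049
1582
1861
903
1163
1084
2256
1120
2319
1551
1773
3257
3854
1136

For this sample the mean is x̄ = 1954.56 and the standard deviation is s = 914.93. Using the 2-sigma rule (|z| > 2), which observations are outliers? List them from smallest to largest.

3854

Cutoffs at x̄ ± 2s: 1954.56 ± 2·914.93 = [124.70, 3784.42].
3854: z = 2.08, |z| > 2 → outlier.
Every other value lies within [124.70, 3784.42].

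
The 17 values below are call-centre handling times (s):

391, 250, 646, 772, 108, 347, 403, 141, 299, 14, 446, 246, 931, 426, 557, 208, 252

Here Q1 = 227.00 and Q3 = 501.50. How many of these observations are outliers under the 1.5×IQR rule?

IQR = 274.50; fences at 227.00 − 411.75 = -184.75 and 501.50 + 411.75 = 913.25.
Outside the cutoffs: 931.

1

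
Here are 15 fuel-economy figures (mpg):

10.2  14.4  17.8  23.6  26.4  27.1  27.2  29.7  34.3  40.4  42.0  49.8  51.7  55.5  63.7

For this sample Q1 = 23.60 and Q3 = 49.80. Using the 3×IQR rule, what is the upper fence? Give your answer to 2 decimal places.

128.40

IQR = Q3 − Q1 = 49.80 − 23.60 = 26.20.
Lower fence = Q1 − 3·IQR = 23.60 − 78.60 = -55.00.
Upper fence = Q3 + 3·IQR = 49.80 + 78.60 = 128.40.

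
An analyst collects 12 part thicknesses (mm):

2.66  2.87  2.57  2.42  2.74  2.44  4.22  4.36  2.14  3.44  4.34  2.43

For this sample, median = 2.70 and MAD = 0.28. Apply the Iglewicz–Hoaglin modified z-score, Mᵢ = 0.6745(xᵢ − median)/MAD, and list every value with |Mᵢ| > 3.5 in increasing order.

|Mᵢ| > 3.5 ⇔ |xᵢ − 2.70| > 3.5·0.28/0.6745 = 1.45.
So outliers lie outside [1.25, 4.15].
4.22: M = 3.66 → outlier.
4.34: M = 3.95 → outlier.
4.36: M = 4.00 → outlier.

4.22, 4.34, 4.36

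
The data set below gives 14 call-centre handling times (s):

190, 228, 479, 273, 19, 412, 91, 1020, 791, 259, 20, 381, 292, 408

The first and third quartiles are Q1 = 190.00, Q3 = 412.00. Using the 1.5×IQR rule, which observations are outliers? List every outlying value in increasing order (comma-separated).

IQR = Q3 − Q1 = 412.00 − 190.00 = 222.00.
Lower fence = Q1 − 1.5·IQR = 190.00 − 333.00 = -143.00.
Upper fence = Q3 + 1.5·IQR = 412.00 + 333.00 = 745.00.
791 > 745.00 → outlier.
1020 > 745.00 → outlier.
All remaining values lie within [-143.00, 745.00].

791, 1020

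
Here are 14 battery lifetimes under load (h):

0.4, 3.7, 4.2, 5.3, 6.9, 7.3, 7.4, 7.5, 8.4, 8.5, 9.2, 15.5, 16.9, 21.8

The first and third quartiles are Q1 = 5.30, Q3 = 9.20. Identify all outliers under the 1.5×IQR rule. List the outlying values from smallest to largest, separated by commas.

15.5, 16.9, 21.8

IQR = Q3 − Q1 = 9.20 − 5.30 = 3.90.
Lower fence = Q1 − 1.5·IQR = 5.30 − 5.85 = -0.55.
Upper fence = Q3 + 1.5·IQR = 9.20 + 5.85 = 15.05.
15.5 > 15.05 → outlier.
16.9 > 15.05 → outlier.
21.8 > 15.05 → outlier.
All remaining values lie within [-0.55, 15.05].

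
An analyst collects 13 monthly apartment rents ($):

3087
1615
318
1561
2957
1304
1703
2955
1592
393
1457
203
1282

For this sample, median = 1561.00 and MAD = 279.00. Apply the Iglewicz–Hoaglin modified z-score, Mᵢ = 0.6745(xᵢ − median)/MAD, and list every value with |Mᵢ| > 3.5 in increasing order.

3087

|Mᵢ| > 3.5 ⇔ |xᵢ − 1561.00| > 3.5·279.00/0.6745 = 1447.74.
So outliers lie outside [113.26, 3008.74].
3087: M = 3.69 → outlier.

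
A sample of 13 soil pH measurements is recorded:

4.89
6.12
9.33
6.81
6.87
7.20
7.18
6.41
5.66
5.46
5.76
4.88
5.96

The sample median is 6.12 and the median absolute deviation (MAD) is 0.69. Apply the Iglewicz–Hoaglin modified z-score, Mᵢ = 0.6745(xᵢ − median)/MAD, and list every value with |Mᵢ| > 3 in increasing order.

|Mᵢ| > 3 ⇔ |xᵢ − 6.12| > 3·0.69/0.6745 = 3.07.
So outliers lie outside [3.05, 9.19].
9.33: M = 3.14 → outlier.

9.33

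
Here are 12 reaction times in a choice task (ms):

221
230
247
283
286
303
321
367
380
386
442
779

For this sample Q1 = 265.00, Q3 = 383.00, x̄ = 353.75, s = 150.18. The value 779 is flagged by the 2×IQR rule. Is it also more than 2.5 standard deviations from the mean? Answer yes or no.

yes

z = (779 − 353.75) / 150.18 = 2.83.
|z| = 2.83 > 2.5.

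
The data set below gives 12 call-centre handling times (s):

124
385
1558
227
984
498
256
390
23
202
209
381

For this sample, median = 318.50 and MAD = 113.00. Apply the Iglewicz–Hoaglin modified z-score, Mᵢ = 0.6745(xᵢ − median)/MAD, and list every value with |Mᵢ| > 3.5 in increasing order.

|Mᵢ| > 3.5 ⇔ |xᵢ − 318.50| > 3.5·113.00/0.6745 = 586.36.
So outliers lie outside [-267.86, 904.86].
984: M = 3.97 → outlier.
1558: M = 7.40 → outlier.

984, 1558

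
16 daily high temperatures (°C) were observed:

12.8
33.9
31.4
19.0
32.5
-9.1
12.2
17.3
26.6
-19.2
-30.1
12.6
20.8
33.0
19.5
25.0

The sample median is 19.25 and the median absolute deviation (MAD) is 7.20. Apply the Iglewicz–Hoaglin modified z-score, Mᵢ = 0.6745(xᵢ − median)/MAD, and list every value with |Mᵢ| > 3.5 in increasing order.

|Mᵢ| > 3.5 ⇔ |xᵢ − 19.25| > 3.5·7.20/0.6745 = 37.36.
So outliers lie outside [-18.11, 56.61].
-30.1: M = -4.62 → outlier.
-19.2: M = -3.60 → outlier.

-30.1, -19.2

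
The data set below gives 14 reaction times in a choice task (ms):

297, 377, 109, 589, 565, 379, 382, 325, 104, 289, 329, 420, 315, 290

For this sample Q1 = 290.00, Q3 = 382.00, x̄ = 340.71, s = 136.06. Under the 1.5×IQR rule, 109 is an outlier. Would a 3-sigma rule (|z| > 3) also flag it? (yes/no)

no

z = (109 − 340.71) / 136.06 = -1.70.
|z| = 1.70 ≤ 3.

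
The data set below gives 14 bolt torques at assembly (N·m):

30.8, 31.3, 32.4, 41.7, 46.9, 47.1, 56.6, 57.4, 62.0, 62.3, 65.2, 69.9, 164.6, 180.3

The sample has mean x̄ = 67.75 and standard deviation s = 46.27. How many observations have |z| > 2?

2

Cutoffs: x̄ ± 2s = [-24.79, 160.29].
Outside the cutoffs: 164.6, 180.3.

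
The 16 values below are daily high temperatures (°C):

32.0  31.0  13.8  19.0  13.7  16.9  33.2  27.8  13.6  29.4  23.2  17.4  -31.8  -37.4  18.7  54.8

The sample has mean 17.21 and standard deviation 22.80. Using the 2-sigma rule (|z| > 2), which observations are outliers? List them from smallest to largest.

-37.4, -31.8

Cutoffs at x̄ ± 2s: 17.21 ± 2·22.80 = [-28.39, 62.81].
-37.4: z = -2.40, |z| > 2 → outlier.
-31.8: z = -2.15, |z| > 2 → outlier.
Every other value lies within [-28.39, 62.81].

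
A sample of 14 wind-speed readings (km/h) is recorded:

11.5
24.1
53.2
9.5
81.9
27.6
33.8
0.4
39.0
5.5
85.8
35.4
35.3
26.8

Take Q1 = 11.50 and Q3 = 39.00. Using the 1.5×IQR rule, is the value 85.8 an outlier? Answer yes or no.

IQR = Q3 − Q1 = 39.00 − 11.50 = 27.50.
Lower fence = Q1 − 1.5·IQR = 11.50 − 41.25 = -29.75.
Upper fence = Q3 + 1.5·IQR = 39.00 + 41.25 = 80.25.
85.8 lies above the upper fence.

yes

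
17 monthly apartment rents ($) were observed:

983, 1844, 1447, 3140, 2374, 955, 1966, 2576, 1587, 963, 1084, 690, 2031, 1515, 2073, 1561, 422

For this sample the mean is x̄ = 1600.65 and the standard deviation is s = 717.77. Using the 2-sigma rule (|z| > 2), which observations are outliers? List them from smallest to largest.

Cutoffs at x̄ ± 2s: 1600.65 ± 2·717.77 = [165.11, 3036.19].
3140: z = 2.14, |z| > 2 → outlier.
Every other value lies within [165.11, 3036.19].

3140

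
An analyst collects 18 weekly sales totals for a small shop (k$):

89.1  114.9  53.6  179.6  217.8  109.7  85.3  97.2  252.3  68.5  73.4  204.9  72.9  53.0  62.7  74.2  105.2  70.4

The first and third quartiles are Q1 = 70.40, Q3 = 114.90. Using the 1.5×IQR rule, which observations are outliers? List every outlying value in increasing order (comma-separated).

204.9, 217.8, 252.3

IQR = Q3 − Q1 = 114.90 − 70.40 = 44.50.
Lower fence = Q1 − 1.5·IQR = 70.40 − 66.75 = 3.65.
Upper fence = Q3 + 1.5·IQR = 114.90 + 66.75 = 181.65.
204.9 > 181.65 → outlier.
217.8 > 181.65 → outlier.
252.3 > 181.65 → outlier.
All remaining values lie within [3.65, 181.65].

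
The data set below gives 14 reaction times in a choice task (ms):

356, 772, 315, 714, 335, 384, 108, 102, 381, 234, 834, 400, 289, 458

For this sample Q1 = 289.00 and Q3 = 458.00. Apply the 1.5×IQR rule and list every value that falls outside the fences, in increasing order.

714, 772, 834

IQR = Q3 − Q1 = 458.00 − 289.00 = 169.00.
Lower fence = Q1 − 1.5·IQR = 289.00 − 253.50 = 35.50.
Upper fence = Q3 + 1.5·IQR = 458.00 + 253.50 = 711.50.
714 > 711.50 → outlier.
772 > 711.50 → outlier.
834 > 711.50 → outlier.
All remaining values lie within [35.50, 711.50].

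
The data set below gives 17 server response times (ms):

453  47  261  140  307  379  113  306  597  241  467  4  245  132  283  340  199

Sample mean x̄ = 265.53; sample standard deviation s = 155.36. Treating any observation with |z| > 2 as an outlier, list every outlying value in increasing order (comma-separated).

597

Cutoffs at x̄ ± 2s: 265.53 ± 2·155.36 = [-45.19, 576.25].
597: z = 2.13, |z| > 2 → outlier.
Every other value lies within [-45.19, 576.25].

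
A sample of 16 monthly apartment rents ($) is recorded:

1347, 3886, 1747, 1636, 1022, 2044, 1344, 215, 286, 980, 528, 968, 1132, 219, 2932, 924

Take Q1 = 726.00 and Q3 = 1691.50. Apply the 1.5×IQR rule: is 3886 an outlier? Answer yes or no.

IQR = Q3 − Q1 = 1691.50 − 726.00 = 965.50.
Lower fence = Q1 − 1.5·IQR = 726.00 − 1448.25 = -722.25.
Upper fence = Q3 + 1.5·IQR = 1691.50 + 1448.25 = 3139.75.
3886 lies above the upper fence.

yes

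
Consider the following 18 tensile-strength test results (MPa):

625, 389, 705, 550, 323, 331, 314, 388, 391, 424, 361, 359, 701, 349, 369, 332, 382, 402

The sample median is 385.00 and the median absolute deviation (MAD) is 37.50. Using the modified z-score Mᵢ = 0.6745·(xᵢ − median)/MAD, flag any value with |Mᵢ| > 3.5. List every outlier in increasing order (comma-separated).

|Mᵢ| > 3.5 ⇔ |xᵢ − 385.00| > 3.5·37.50/0.6745 = 194.59.
So outliers lie outside [190.41, 579.59].
625: M = 4.32 → outlier.
701: M = 5.68 → outlier.
705: M = 5.76 → outlier.

625, 701, 705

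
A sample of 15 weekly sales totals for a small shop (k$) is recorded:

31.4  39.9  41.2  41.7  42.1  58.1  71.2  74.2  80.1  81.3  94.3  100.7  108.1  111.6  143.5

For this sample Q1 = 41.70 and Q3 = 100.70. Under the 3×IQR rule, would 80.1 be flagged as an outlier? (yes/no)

IQR = Q3 − Q1 = 100.70 − 41.70 = 59.00.
Lower fence = Q1 − 3·IQR = 41.70 − 177.00 = -135.30.
Upper fence = Q3 + 3·IQR = 100.70 + 177.00 = 277.70.
80.1 lies within [-135.30, 277.70].

no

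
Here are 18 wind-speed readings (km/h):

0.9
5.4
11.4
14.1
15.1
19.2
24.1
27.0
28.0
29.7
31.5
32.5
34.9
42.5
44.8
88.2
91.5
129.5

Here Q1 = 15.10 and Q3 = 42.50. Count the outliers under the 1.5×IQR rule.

IQR = 27.40; fences at 15.10 − 41.10 = -26.00 and 42.50 + 41.10 = 83.60.
Outside the cutoffs: 88.2, 91.5, 129.5.

3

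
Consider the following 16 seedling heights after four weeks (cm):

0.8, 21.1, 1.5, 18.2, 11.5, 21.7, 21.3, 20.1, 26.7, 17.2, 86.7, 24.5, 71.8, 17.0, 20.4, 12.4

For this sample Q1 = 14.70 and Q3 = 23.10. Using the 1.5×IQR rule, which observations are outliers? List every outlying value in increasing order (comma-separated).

0.8, 1.5, 71.8, 86.7

IQR = Q3 − Q1 = 23.10 − 14.70 = 8.40.
Lower fence = Q1 − 1.5·IQR = 14.70 − 12.60 = 2.10.
Upper fence = Q3 + 1.5·IQR = 23.10 + 12.60 = 35.70.
0.8 < 2.10 → outlier.
1.5 < 2.10 → outlier.
71.8 > 35.70 → outlier.
86.7 > 35.70 → outlier.
All remaining values lie within [2.10, 35.70].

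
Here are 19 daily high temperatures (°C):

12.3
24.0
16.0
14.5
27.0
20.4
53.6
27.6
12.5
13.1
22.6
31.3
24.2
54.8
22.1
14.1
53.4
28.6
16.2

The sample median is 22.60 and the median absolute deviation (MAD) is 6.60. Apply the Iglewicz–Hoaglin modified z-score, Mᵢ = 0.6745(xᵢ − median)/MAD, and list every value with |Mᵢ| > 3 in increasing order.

|Mᵢ| > 3 ⇔ |xᵢ − 22.60| > 3·6.60/0.6745 = 29.36.
So outliers lie outside [-6.76, 51.96].
53.4: M = 3.15 → outlier.
53.6: M = 3.17 → outlier.
54.8: M = 3.29 → outlier.

53.4, 53.6, 54.8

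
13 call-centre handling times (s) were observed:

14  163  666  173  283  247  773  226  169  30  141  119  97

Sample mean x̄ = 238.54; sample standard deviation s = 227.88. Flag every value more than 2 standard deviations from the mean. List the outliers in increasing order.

Cutoffs at x̄ ± 2s: 238.54 ± 2·227.88 = [-217.22, 694.30].
773: z = 2.35, |z| > 2 → outlier.
Every other value lies within [-217.22, 694.30].

773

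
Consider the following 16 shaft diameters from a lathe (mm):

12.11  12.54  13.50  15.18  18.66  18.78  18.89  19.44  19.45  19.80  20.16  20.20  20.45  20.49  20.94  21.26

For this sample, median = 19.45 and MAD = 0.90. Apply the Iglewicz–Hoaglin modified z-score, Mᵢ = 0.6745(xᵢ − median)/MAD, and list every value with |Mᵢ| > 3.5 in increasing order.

|Mᵢ| > 3.5 ⇔ |xᵢ − 19.45| > 3.5·0.90/0.6745 = 4.67.
So outliers lie outside [14.78, 24.12].
12.11: M = -5.50 → outlier.
12.54: M = -5.18 → outlier.
13.50: M = -4.46 → outlier.

12.11, 12.54, 13.50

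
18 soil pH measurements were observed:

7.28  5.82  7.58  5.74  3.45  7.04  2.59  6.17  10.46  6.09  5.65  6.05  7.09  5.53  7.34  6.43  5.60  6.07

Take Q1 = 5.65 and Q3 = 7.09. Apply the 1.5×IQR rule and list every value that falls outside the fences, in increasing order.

IQR = Q3 − Q1 = 7.09 − 5.65 = 1.44.
Lower fence = Q1 − 1.5·IQR = 5.65 − 2.16 = 3.49.
Upper fence = Q3 + 1.5·IQR = 7.09 + 2.16 = 9.25.
2.59 < 3.49 → outlier.
3.45 < 3.49 → outlier.
10.46 > 9.25 → outlier.
All remaining values lie within [3.49, 9.25].

2.59, 3.45, 10.46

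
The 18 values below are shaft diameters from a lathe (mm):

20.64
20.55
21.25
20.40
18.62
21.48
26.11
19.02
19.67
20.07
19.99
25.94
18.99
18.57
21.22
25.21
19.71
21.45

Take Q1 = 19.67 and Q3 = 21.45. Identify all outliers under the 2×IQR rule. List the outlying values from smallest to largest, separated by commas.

25.21, 25.94, 26.11

IQR = Q3 − Q1 = 21.45 − 19.67 = 1.78.
Lower fence = Q1 − 2·IQR = 19.67 − 3.56 = 16.11.
Upper fence = Q3 + 2·IQR = 21.45 + 3.56 = 25.01.
25.21 > 25.01 → outlier.
25.94 > 25.01 → outlier.
26.11 > 25.01 → outlier.
All remaining values lie within [16.11, 25.01].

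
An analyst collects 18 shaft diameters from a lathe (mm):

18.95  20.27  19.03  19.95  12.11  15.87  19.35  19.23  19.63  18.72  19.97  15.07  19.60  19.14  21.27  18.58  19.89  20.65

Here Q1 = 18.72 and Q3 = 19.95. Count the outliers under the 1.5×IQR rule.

3

IQR = 1.23; fences at 18.72 − 1.845 = 16.875 and 19.95 + 1.845 = 21.795.
Outside the cutoffs: 12.11, 15.07, 15.87.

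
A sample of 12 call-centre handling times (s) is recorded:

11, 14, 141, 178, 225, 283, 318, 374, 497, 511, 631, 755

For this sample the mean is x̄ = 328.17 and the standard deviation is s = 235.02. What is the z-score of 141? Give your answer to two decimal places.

z = (141 − 328.17) / 235.02 = -0.80.

-0.80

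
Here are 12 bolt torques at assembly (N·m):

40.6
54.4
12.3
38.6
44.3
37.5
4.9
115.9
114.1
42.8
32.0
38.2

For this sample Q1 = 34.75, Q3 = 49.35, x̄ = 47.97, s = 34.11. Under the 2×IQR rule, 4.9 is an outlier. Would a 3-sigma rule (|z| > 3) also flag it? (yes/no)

z = (4.9 − 47.97) / 34.11 = -1.26.
|z| = 1.26 ≤ 3.

no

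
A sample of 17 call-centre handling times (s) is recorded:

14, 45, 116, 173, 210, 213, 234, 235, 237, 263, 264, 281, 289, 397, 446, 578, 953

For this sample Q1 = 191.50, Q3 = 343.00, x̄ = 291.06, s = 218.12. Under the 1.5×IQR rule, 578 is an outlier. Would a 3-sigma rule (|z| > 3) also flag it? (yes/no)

no

z = (578 − 291.06) / 218.12 = 1.32.
|z| = 1.32 ≤ 3.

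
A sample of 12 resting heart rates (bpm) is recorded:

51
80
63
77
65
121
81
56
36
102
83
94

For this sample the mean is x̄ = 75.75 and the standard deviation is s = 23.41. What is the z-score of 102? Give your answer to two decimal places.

1.12

z = (102 − 75.75) / 23.41 = 1.12.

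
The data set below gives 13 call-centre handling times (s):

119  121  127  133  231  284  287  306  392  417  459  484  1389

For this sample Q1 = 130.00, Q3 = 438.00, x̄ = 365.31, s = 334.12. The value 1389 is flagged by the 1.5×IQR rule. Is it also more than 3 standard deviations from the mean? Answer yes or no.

yes

z = (1389 − 365.31) / 334.12 = 3.06.
|z| = 3.06 > 3.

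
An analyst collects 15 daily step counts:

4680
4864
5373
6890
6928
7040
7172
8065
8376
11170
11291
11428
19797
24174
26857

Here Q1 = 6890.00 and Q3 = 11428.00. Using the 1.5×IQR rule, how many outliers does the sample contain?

IQR = 4538.00; fences at 6890.00 − 6807.00 = 83.00 and 11428.00 + 6807.00 = 18235.00.
Outside the cutoffs: 19797, 24174, 26857.

3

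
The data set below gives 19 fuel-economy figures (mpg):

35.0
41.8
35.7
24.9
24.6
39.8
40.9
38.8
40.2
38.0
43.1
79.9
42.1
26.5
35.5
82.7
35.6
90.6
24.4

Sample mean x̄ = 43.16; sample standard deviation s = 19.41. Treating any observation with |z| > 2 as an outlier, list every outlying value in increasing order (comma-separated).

82.7, 90.6

Cutoffs at x̄ ± 2s: 43.16 ± 2·19.41 = [4.34, 81.98].
82.7: z = 2.04, |z| > 2 → outlier.
90.6: z = 2.44, |z| > 2 → outlier.
Every other value lies within [4.34, 81.98].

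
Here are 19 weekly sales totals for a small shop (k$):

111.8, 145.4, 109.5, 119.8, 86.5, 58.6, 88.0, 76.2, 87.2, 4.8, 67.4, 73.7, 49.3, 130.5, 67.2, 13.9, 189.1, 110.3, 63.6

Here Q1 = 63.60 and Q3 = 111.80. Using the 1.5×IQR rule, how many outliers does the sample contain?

1

IQR = 48.20; fences at 63.60 − 72.30 = -8.70 and 111.80 + 72.30 = 184.10.
Outside the cutoffs: 189.1.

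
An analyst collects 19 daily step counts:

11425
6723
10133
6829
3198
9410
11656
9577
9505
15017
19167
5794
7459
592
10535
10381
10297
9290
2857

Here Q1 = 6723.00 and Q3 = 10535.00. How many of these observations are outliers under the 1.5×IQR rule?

IQR = 3812.00; fences at 6723.00 − 5718.00 = 1005.00 and 10535.00 + 5718.00 = 16253.00.
Outside the cutoffs: 592, 19167.

2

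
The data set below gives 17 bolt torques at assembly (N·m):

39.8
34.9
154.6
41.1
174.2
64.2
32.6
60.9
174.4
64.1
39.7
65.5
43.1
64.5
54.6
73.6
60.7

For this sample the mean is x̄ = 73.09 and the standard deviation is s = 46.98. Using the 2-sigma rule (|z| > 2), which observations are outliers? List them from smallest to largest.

174.2, 174.4

Cutoffs at x̄ ± 2s: 73.09 ± 2·46.98 = [-20.87, 167.05].
174.2: z = 2.15, |z| > 2 → outlier.
174.4: z = 2.16, |z| > 2 → outlier.
Every other value lies within [-20.87, 167.05].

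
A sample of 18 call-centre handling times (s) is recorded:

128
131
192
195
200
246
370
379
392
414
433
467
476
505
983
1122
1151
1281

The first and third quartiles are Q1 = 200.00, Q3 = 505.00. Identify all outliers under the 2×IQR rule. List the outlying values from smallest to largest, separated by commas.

IQR = Q3 − Q1 = 505.00 − 200.00 = 305.00.
Lower fence = Q1 − 2·IQR = 200.00 − 610.00 = -410.00.
Upper fence = Q3 + 2·IQR = 505.00 + 610.00 = 1115.00.
1122 > 1115.00 → outlier.
1151 > 1115.00 → outlier.
1281 > 1115.00 → outlier.
All remaining values lie within [-410.00, 1115.00].

1122, 1151, 1281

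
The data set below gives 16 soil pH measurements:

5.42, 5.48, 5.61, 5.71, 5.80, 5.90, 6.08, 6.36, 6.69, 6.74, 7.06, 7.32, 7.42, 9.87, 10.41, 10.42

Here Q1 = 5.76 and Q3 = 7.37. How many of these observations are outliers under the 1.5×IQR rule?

3

IQR = 1.61; fences at 5.76 − 2.415 = 3.345 and 7.37 + 2.415 = 9.785.
Outside the cutoffs: 9.87, 10.41, 10.42.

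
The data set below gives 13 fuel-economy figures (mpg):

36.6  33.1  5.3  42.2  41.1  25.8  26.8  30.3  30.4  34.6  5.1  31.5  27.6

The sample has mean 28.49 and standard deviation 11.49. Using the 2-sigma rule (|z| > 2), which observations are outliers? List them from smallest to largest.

Cutoffs at x̄ ± 2s: 28.49 ± 2·11.49 = [5.51, 51.47].
5.1: z = -2.04, |z| > 2 → outlier.
5.3: z = -2.02, |z| > 2 → outlier.
Every other value lies within [5.51, 51.47].

5.1, 5.3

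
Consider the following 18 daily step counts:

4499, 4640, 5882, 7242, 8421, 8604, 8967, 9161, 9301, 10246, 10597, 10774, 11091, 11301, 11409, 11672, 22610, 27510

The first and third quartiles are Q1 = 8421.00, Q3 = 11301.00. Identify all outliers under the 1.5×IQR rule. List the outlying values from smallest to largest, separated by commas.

IQR = Q3 − Q1 = 11301.00 − 8421.00 = 2880.00.
Lower fence = Q1 − 1.5·IQR = 8421.00 − 4320.00 = 4101.00.
Upper fence = Q3 + 1.5·IQR = 11301.00 + 4320.00 = 15621.00.
22610 > 15621.00 → outlier.
27510 > 15621.00 → outlier.
All remaining values lie within [4101.00, 15621.00].

22610, 27510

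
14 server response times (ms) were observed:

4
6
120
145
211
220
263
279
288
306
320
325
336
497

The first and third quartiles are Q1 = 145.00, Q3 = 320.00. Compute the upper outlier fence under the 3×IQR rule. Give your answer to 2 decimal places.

845.00

IQR = Q3 − Q1 = 320.00 − 145.00 = 175.00.
Lower fence = Q1 − 3·IQR = 145.00 − 525.00 = -380.00.
Upper fence = Q3 + 3·IQR = 320.00 + 525.00 = 845.00.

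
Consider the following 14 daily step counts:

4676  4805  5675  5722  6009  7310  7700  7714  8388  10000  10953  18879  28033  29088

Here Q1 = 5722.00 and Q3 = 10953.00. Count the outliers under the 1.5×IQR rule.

IQR = 5231.00; fences at 5722.00 − 7846.50 = -2124.50 and 10953.00 + 7846.50 = 18799.50.
Outside the cutoffs: 18879, 28033, 29088.

3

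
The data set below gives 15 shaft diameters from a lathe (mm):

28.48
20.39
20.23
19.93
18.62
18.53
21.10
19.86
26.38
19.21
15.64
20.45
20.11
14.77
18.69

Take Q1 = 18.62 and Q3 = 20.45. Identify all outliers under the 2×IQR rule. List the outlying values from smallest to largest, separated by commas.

14.77, 26.38, 28.48

IQR = Q3 − Q1 = 20.45 − 18.62 = 1.83.
Lower fence = Q1 − 2·IQR = 18.62 − 3.66 = 14.96.
Upper fence = Q3 + 2·IQR = 20.45 + 3.66 = 24.11.
14.77 < 14.96 → outlier.
26.38 > 24.11 → outlier.
28.48 > 24.11 → outlier.
All remaining values lie within [14.96, 24.11].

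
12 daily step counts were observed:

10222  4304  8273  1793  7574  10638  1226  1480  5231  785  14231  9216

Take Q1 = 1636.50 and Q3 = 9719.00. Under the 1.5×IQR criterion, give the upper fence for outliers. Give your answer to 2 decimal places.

IQR = Q3 − Q1 = 9719.00 − 1636.50 = 8082.50.
Lower fence = Q1 − 1.5·IQR = 1636.50 − 12123.75 = -10487.25.
Upper fence = Q3 + 1.5·IQR = 9719.00 + 12123.75 = 21842.75.

21842.75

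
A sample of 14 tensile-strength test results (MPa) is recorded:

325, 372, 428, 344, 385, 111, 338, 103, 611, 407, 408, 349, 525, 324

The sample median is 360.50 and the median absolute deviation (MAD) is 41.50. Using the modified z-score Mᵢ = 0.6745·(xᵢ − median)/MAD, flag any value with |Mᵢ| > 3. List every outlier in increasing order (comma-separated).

|Mᵢ| > 3 ⇔ |xᵢ − 360.50| > 3·41.50/0.6745 = 184.58.
So outliers lie outside [175.92, 545.08].
103: M = -4.19 → outlier.
111: M = -4.06 → outlier.
611: M = 4.07 → outlier.

103, 111, 611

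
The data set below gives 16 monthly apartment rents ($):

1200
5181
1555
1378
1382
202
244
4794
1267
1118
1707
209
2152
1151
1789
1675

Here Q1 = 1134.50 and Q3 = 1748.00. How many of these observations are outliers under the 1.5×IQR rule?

4

IQR = 613.50; fences at 1134.50 − 920.25 = 214.25 and 1748.00 + 920.25 = 2668.25.
Outside the cutoffs: 202, 209, 4794, 5181.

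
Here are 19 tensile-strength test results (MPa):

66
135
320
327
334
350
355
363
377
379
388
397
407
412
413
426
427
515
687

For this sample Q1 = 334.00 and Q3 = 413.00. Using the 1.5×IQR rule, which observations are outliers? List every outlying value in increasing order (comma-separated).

IQR = Q3 − Q1 = 413.00 − 334.00 = 79.00.
Lower fence = Q1 − 1.5·IQR = 334.00 − 118.50 = 215.50.
Upper fence = Q3 + 1.5·IQR = 413.00 + 118.50 = 531.50.
66 < 215.50 → outlier.
135 < 215.50 → outlier.
687 > 531.50 → outlier.
All remaining values lie within [215.50, 531.50].

66, 135, 687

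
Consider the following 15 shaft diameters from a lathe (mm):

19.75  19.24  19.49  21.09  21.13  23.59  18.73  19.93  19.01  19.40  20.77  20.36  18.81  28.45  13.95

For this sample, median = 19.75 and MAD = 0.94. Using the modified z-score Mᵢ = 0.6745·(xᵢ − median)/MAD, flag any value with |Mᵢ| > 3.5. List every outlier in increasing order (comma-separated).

13.95, 28.45

|Mᵢ| > 3.5 ⇔ |xᵢ − 19.75| > 3.5·0.94/0.6745 = 4.88.
So outliers lie outside [14.87, 24.63].
13.95: M = -4.16 → outlier.
28.45: M = 6.24 → outlier.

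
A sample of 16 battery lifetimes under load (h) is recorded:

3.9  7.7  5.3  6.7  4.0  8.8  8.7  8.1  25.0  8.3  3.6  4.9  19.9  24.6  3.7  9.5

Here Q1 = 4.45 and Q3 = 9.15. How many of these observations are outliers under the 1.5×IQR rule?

3

IQR = 4.70; fences at 4.45 − 7.05 = -2.60 and 9.15 + 7.05 = 16.20.
Outside the cutoffs: 19.9, 24.6, 25.0.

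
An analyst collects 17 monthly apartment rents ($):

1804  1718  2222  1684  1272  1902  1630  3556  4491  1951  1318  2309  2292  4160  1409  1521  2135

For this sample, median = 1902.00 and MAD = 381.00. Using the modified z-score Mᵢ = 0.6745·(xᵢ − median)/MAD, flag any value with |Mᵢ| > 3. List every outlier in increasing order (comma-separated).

4160, 4491

|Mᵢ| > 3 ⇔ |xᵢ − 1902.00| > 3·381.00/0.6745 = 1694.59.
So outliers lie outside [207.41, 3596.59].
4160: M = 4.00 → outlier.
4491: M = 4.58 → outlier.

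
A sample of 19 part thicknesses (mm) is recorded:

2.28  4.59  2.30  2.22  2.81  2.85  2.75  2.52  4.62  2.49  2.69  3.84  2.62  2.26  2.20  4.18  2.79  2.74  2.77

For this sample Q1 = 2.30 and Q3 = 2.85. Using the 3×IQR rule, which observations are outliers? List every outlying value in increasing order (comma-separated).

4.59, 4.62

IQR = Q3 − Q1 = 2.85 − 2.30 = 0.55.
Lower fence = Q1 − 3·IQR = 2.30 − 1.65 = 0.65.
Upper fence = Q3 + 3·IQR = 2.85 + 1.65 = 4.50.
4.59 > 4.50 → outlier.
4.62 > 4.50 → outlier.
All remaining values lie within [0.65, 4.50].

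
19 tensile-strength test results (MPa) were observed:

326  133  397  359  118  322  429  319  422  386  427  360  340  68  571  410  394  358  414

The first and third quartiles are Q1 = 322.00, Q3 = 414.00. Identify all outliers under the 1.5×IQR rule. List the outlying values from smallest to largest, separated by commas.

68, 118, 133, 571

IQR = Q3 − Q1 = 414.00 − 322.00 = 92.00.
Lower fence = Q1 − 1.5·IQR = 322.00 − 138.00 = 184.00.
Upper fence = Q3 + 1.5·IQR = 414.00 + 138.00 = 552.00.
68 < 184.00 → outlier.
118 < 184.00 → outlier.
133 < 184.00 → outlier.
571 > 552.00 → outlier.
All remaining values lie within [184.00, 552.00].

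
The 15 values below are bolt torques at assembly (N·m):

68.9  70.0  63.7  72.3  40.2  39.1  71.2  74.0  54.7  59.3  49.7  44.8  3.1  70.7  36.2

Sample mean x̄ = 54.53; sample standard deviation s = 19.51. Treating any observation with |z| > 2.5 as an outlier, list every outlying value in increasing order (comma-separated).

Cutoffs at x̄ ± 2.5s: 54.53 ± 2.5·19.51 = [5.755, 103.305].
3.1: z = -2.64, |z| > 2.5 → outlier.
Every other value lies within [5.755, 103.305].

3.1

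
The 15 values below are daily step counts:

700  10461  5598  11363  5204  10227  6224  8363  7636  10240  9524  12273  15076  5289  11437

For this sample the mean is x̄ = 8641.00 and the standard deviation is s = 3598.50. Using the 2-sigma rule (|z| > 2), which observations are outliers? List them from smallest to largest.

Cutoffs at x̄ ± 2s: 8641.00 ± 2·3598.50 = [1444.00, 15838.00].
700: z = -2.21, |z| > 2 → outlier.
Every other value lies within [1444.00, 15838.00].

700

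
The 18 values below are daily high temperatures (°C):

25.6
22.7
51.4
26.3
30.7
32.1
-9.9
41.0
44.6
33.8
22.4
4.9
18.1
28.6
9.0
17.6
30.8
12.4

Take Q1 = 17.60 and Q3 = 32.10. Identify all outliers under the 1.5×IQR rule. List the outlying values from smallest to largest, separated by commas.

-9.9

IQR = Q3 − Q1 = 32.10 − 17.60 = 14.50.
Lower fence = Q1 − 1.5·IQR = 17.60 − 21.75 = -4.15.
Upper fence = Q3 + 1.5·IQR = 32.10 + 21.75 = 53.85.
-9.9 < -4.15 → outlier.
All remaining values lie within [-4.15, 53.85].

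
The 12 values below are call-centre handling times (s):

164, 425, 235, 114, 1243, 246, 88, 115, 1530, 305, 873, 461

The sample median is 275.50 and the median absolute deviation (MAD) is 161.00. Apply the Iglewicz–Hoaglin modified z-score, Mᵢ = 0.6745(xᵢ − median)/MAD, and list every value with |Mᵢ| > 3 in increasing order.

|Mᵢ| > 3 ⇔ |xᵢ − 275.50| > 3·161.00/0.6745 = 716.09.
So outliers lie outside [-440.59, 991.59].
1243: M = 4.05 → outlier.
1530: M = 5.26 → outlier.

1243, 1530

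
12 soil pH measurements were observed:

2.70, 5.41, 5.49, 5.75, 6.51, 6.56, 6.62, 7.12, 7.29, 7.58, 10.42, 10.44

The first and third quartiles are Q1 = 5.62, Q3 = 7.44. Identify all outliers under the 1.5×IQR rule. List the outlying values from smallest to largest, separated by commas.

2.70, 10.42, 10.44

IQR = Q3 − Q1 = 7.44 − 5.62 = 1.82.
Lower fence = Q1 − 1.5·IQR = 5.62 − 2.73 = 2.89.
Upper fence = Q3 + 1.5·IQR = 7.44 + 2.73 = 10.17.
2.70 < 2.89 → outlier.
10.42 > 10.17 → outlier.
10.44 > 10.17 → outlier.
All remaining values lie within [2.89, 10.17].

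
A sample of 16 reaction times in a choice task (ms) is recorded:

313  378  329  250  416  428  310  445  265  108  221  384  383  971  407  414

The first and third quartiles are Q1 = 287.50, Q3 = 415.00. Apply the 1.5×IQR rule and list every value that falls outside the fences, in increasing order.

971

IQR = Q3 − Q1 = 415.00 − 287.50 = 127.50.
Lower fence = Q1 − 1.5·IQR = 287.50 − 191.25 = 96.25.
Upper fence = Q3 + 1.5·IQR = 415.00 + 191.25 = 606.25.
971 > 606.25 → outlier.
All remaining values lie within [96.25, 606.25].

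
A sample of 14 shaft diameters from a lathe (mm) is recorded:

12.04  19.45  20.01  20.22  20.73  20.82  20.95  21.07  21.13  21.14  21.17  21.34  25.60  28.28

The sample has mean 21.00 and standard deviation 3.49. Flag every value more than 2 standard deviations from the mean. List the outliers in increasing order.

Cutoffs at x̄ ± 2s: 21.00 ± 2·3.49 = [14.02, 27.98].
12.04: z = -2.57, |z| > 2 → outlier.
28.28: z = 2.09, |z| > 2 → outlier.
Every other value lies within [14.02, 27.98].

12.04, 28.28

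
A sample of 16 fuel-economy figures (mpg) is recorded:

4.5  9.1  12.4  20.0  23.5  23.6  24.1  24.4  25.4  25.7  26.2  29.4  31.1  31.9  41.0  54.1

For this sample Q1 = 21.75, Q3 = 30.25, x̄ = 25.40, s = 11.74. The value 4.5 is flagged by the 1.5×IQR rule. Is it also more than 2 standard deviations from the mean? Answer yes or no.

z = (4.5 − 25.40) / 11.74 = -1.78.
|z| = 1.78 ≤ 2.

no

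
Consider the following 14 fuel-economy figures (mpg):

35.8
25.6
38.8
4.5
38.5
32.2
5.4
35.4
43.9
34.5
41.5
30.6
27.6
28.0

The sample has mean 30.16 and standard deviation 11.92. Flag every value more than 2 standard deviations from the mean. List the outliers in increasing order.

Cutoffs at x̄ ± 2s: 30.16 ± 2·11.92 = [6.32, 54.00].
4.5: z = -2.15, |z| > 2 → outlier.
5.4: z = -2.08, |z| > 2 → outlier.
Every other value lies within [6.32, 54.00].

4.5, 5.4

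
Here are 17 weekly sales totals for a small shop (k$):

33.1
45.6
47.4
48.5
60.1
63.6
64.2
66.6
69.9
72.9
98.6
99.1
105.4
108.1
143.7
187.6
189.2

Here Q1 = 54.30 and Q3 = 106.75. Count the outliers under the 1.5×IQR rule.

IQR = 52.45; fences at 54.30 − 78.675 = -24.375 and 106.75 + 78.675 = 185.425.
Outside the cutoffs: 187.6, 189.2.

2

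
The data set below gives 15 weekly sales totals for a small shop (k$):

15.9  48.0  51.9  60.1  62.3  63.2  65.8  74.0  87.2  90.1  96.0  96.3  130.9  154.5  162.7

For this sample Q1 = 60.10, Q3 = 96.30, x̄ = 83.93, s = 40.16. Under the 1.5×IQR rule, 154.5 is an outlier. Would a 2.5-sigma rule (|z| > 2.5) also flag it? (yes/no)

no

z = (154.5 − 83.93) / 40.16 = 1.76.
|z| = 1.76 ≤ 2.5.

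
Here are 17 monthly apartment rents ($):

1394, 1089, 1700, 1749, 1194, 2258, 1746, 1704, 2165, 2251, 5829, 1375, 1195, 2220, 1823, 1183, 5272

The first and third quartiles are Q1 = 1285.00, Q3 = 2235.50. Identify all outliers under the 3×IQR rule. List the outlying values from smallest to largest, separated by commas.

5272, 5829

IQR = Q3 − Q1 = 2235.50 − 1285.00 = 950.50.
Lower fence = Q1 − 3·IQR = 1285.00 − 2851.50 = -1566.50.
Upper fence = Q3 + 3·IQR = 2235.50 + 2851.50 = 5087.00.
5272 > 5087.00 → outlier.
5829 > 5087.00 → outlier.
All remaining values lie within [-1566.50, 5087.00].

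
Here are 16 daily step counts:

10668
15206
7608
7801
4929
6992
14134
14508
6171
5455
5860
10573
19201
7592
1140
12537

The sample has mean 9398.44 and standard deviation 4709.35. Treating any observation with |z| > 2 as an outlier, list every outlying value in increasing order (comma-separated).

19201

Cutoffs at x̄ ± 2s: 9398.44 ± 2·4709.35 = [-20.26, 18817.14].
19201: z = 2.08, |z| > 2 → outlier.
Every other value lies within [-20.26, 18817.14].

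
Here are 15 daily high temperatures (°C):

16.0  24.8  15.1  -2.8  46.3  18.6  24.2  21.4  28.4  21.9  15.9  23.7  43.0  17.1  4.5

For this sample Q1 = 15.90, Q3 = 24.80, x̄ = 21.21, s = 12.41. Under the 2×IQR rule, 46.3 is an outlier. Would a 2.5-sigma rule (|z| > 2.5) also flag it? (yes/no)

z = (46.3 − 21.21) / 12.41 = 2.02.
|z| = 2.02 ≤ 2.5.

no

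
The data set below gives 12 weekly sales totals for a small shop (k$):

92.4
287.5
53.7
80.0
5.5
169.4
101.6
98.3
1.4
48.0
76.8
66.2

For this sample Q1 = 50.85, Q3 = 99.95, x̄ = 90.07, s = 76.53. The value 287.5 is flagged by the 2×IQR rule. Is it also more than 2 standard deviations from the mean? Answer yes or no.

yes

z = (287.5 − 90.07) / 76.53 = 2.58.
|z| = 2.58 > 2.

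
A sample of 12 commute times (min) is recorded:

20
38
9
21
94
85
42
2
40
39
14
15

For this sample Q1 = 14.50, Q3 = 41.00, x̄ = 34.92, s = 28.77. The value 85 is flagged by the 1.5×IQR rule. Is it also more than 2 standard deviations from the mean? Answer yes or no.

z = (85 − 34.92) / 28.77 = 1.74.
|z| = 1.74 ≤ 2.

no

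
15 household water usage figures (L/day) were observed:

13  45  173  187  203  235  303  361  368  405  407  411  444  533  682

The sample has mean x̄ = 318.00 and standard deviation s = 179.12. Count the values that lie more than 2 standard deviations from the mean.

Cutoffs: x̄ ± 2s = [-40.24, 676.24].
Outside the cutoffs: 682.

1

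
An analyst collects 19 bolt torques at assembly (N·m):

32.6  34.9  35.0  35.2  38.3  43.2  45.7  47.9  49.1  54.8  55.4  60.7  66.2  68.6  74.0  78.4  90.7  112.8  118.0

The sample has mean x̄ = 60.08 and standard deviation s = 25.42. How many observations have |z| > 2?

Cutoffs: x̄ ± 2s = [9.24, 110.92].
Outside the cutoffs: 112.8, 118.0.

2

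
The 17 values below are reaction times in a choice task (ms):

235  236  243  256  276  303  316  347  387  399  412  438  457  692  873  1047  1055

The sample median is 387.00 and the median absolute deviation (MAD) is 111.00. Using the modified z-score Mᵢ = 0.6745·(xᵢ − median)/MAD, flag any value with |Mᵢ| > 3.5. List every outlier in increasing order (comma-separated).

1047, 1055

|Mᵢ| > 3.5 ⇔ |xᵢ − 387.00| > 3.5·111.00/0.6745 = 575.98.
So outliers lie outside [-188.98, 962.98].
1047: M = 4.01 → outlier.
1055: M = 4.06 → outlier.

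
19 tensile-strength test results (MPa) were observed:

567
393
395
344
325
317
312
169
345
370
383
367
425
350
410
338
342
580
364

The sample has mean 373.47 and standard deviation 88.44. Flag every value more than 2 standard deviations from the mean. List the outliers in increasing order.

Cutoffs at x̄ ± 2s: 373.47 ± 2·88.44 = [196.59, 550.35].
169: z = -2.31, |z| > 2 → outlier.
567: z = 2.19, |z| > 2 → outlier.
580: z = 2.34, |z| > 2 → outlier.
Every other value lies within [196.59, 550.35].

169, 567, 580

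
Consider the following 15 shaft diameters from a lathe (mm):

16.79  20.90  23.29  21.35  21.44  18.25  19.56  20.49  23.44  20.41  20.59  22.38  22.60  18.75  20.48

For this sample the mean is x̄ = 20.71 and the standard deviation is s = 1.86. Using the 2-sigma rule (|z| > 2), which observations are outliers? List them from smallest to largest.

16.79

Cutoffs at x̄ ± 2s: 20.71 ± 2·1.86 = [16.99, 24.43].
16.79: z = -2.11, |z| > 2 → outlier.
Every other value lies within [16.99, 24.43].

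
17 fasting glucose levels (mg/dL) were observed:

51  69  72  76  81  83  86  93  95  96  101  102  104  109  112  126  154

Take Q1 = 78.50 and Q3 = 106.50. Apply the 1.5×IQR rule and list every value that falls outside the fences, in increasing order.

IQR = Q3 − Q1 = 106.50 − 78.50 = 28.00.
Lower fence = Q1 − 1.5·IQR = 78.50 − 42.00 = 36.50.
Upper fence = Q3 + 1.5·IQR = 106.50 + 42.00 = 148.50.
154 > 148.50 → outlier.
All remaining values lie within [36.50, 148.50].

154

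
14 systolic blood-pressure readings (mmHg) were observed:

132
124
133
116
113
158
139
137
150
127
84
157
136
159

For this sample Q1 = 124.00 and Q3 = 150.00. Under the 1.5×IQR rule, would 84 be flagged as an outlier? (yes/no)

IQR = Q3 − Q1 = 150.00 − 124.00 = 26.00.
Lower fence = Q1 − 1.5·IQR = 124.00 − 39.00 = 85.00.
Upper fence = Q3 + 1.5·IQR = 150.00 + 39.00 = 189.00.
84 lies below the lower fence.

yes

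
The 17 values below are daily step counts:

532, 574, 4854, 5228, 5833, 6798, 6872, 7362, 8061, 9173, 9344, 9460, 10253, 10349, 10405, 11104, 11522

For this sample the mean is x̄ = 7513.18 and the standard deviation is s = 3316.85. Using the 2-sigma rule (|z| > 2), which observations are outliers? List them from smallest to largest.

532, 574

Cutoffs at x̄ ± 2s: 7513.18 ± 2·3316.85 = [879.48, 14146.88].
532: z = -2.10, |z| > 2 → outlier.
574: z = -2.09, |z| > 2 → outlier.
Every other value lies within [879.48, 14146.88].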